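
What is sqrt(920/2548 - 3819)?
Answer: I*sqrt(31622149)/91 ≈ 61.795*I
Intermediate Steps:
sqrt(920/2548 - 3819) = sqrt(920*(1/2548) - 3819) = sqrt(230/637 - 3819) = sqrt(-2432473/637) = I*sqrt(31622149)/91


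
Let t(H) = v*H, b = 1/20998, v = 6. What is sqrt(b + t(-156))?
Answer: I*sqrt(412697358746)/20998 ≈ 30.594*I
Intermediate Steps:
b = 1/20998 ≈ 4.7624e-5
t(H) = 6*H
sqrt(b + t(-156)) = sqrt(1/20998 + 6*(-156)) = sqrt(1/20998 - 936) = sqrt(-19654127/20998) = I*sqrt(412697358746)/20998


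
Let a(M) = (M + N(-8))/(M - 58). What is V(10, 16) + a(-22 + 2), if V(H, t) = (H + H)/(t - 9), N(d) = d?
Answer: 878/273 ≈ 3.2161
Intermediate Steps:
V(H, t) = 2*H/(-9 + t) (V(H, t) = (2*H)/(-9 + t) = 2*H/(-9 + t))
a(M) = (-8 + M)/(-58 + M) (a(M) = (M - 8)/(M - 58) = (-8 + M)/(-58 + M))
V(10, 16) + a(-22 + 2) = 2*10/(-9 + 16) + (-8 + (-22 + 2))/(-58 + (-22 + 2)) = 2*10/7 + (-8 - 20)/(-58 - 20) = 2*10*(1/7) - 28/(-78) = 20/7 - 1/78*(-28) = 20/7 + 14/39 = 878/273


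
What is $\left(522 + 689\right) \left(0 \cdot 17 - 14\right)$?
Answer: $-16954$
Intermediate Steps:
$\left(522 + 689\right) \left(0 \cdot 17 - 14\right) = 1211 \left(0 - 14\right) = 1211 \left(-14\right) = -16954$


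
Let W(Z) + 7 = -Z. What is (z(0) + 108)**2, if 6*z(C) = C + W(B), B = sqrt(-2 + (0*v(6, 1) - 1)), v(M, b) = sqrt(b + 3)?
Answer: (641 - I*sqrt(3))**2/36 ≈ 11413.0 - 61.68*I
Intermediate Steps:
v(M, b) = sqrt(3 + b)
B = I*sqrt(3) (B = sqrt(-2 + (0*sqrt(3 + 1) - 1)) = sqrt(-2 + (0*sqrt(4) - 1)) = sqrt(-2 + (0*2 - 1)) = sqrt(-2 + (0 - 1)) = sqrt(-2 - 1) = sqrt(-3) = I*sqrt(3) ≈ 1.732*I)
W(Z) = -7 - Z
z(C) = -7/6 + C/6 - I*sqrt(3)/6 (z(C) = (C + (-7 - I*sqrt(3)))/6 = (-7 + C - I*sqrt(3))/6 = -7/6 + C/6 - I*sqrt(3)/6)
(z(0) + 108)**2 = ((-7/6 + (1/6)*0 - I*sqrt(3)/6) + 108)**2 = ((-7/6 + 0 - I*sqrt(3)/6) + 108)**2 = ((-7/6 - I*sqrt(3)/6) + 108)**2 = (641/6 - I*sqrt(3)/6)**2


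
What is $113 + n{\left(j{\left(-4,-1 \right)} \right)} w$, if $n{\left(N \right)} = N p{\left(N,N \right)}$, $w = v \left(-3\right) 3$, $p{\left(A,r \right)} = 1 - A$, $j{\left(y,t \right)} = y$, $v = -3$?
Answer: $-427$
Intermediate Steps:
$w = 27$ ($w = \left(-3\right) \left(-3\right) 3 = 9 \cdot 3 = 27$)
$n{\left(N \right)} = N \left(1 - N\right)$
$113 + n{\left(j{\left(-4,-1 \right)} \right)} w = 113 + - 4 \left(1 - -4\right) 27 = 113 + - 4 \left(1 + 4\right) 27 = 113 + \left(-4\right) 5 \cdot 27 = 113 - 540 = -427$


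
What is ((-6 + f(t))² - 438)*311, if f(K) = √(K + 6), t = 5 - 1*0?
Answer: -121601 - 3732*√11 ≈ -1.3398e+5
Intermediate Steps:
t = 5 (t = 5 + 0 = 5)
f(K) = √(6 + K)
((-6 + f(t))² - 438)*311 = ((-6 + √(6 + 5))² - 438)*311 = ((-6 + √11)² - 438)*311 = (-438 + (-6 + √11)²)*311 = -136218 + 311*(-6 + √11)²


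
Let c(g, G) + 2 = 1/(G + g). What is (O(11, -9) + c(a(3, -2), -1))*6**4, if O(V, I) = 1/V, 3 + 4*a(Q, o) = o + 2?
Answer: -247536/77 ≈ -3214.8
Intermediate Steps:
a(Q, o) = -1/4 + o/4 (a(Q, o) = -3/4 + (o + 2)/4 = -3/4 + (2 + o)/4 = -3/4 + (1/2 + o/4) = -1/4 + o/4)
c(g, G) = -2 + 1/(G + g)
(O(11, -9) + c(a(3, -2), -1))*6**4 = (1/11 + (1 - 2*(-1) - 2*(-1/4 + (1/4)*(-2)))/(-1 + (-1/4 + (1/4)*(-2))))*6**4 = (1/11 + (1 + 2 - 2*(-1/4 - 1/2))/(-1 + (-1/4 - 1/2)))*1296 = (1/11 + (1 + 2 - 2*(-3/4))/(-1 - 3/4))*1296 = (1/11 + (1 + 2 + 3/2)/(-7/4))*1296 = (1/11 - 4/7*9/2)*1296 = (1/11 - 18/7)*1296 = -191/77*1296 = -247536/77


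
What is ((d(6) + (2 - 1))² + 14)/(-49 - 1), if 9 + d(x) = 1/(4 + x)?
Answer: -7641/5000 ≈ -1.5282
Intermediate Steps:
d(x) = -9 + 1/(4 + x)
((d(6) + (2 - 1))² + 14)/(-49 - 1) = (((-35 - 9*6)/(4 + 6) + (2 - 1))² + 14)/(-49 - 1) = (((-35 - 54)/10 + 1)² + 14)/(-50) = (((⅒)*(-89) + 1)² + 14)*(-1/50) = ((-89/10 + 1)² + 14)*(-1/50) = ((-79/10)² + 14)*(-1/50) = (6241/100 + 14)*(-1/50) = (7641/100)*(-1/50) = -7641/5000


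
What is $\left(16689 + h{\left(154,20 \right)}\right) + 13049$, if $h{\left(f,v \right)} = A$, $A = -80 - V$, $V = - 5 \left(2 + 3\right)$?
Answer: $29683$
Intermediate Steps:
$V = -25$ ($V = \left(-5\right) 5 = -25$)
$A = -55$ ($A = -80 - -25 = -80 + 25 = -55$)
$h{\left(f,v \right)} = -55$
$\left(16689 + h{\left(154,20 \right)}\right) + 13049 = \left(16689 - 55\right) + 13049 = 16634 + 13049 = 29683$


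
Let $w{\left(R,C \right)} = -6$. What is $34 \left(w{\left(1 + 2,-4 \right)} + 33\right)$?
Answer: $918$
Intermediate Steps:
$34 \left(w{\left(1 + 2,-4 \right)} + 33\right) = 34 \left(-6 + 33\right) = 34 \cdot 27 = 918$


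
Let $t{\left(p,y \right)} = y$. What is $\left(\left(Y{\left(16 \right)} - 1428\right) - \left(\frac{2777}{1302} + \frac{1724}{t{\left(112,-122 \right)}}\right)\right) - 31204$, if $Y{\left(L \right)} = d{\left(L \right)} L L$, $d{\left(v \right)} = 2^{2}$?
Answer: $- \frac{2509417649}{79422} \approx -31596.0$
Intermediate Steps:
$d{\left(v \right)} = 4$
$Y{\left(L \right)} = 4 L^{2}$ ($Y{\left(L \right)} = 4 L L = 4 L^{2}$)
$\left(\left(Y{\left(16 \right)} - 1428\right) - \left(\frac{2777}{1302} + \frac{1724}{t{\left(112,-122 \right)}}\right)\right) - 31204 = \left(\left(4 \cdot 16^{2} - 1428\right) - \left(- \frac{862}{61} + \frac{2777}{1302}\right)\right) - 31204 = \left(\left(4 \cdot 256 - 1428\right) - - \frac{952927}{79422}\right) - 31204 = \left(\left(1024 - 1428\right) + \left(- \frac{2777}{1302} + \frac{862}{61}\right)\right) - 31204 = \left(-404 + \frac{952927}{79422}\right) - 31204 = - \frac{31133561}{79422} - 31204 = - \frac{2509417649}{79422}$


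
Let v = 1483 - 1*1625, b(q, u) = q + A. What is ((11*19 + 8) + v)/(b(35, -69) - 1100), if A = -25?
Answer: -15/218 ≈ -0.068807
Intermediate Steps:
b(q, u) = -25 + q (b(q, u) = q - 25 = -25 + q)
v = -142 (v = 1483 - 1625 = -142)
((11*19 + 8) + v)/(b(35, -69) - 1100) = ((11*19 + 8) - 142)/((-25 + 35) - 1100) = ((209 + 8) - 142)/(10 - 1100) = (217 - 142)/(-1090) = 75*(-1/1090) = -15/218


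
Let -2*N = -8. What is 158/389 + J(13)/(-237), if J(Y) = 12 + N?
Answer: 31222/92193 ≈ 0.33866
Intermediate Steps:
N = 4 (N = -1/2*(-8) = 4)
J(Y) = 16 (J(Y) = 12 + 4 = 16)
158/389 + J(13)/(-237) = 158/389 + 16/(-237) = 158*(1/389) + 16*(-1/237) = 158/389 - 16/237 = 31222/92193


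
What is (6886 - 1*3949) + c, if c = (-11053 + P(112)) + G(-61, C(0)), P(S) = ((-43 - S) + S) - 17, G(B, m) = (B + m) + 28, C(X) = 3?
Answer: -8206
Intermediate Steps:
G(B, m) = 28 + B + m
P(S) = -60 (P(S) = -43 - 17 = -60)
c = -11143 (c = (-11053 - 60) + (28 - 61 + 3) = -11113 - 30 = -11143)
(6886 - 1*3949) + c = (6886 - 1*3949) - 11143 = (6886 - 3949) - 11143 = 2937 - 11143 = -8206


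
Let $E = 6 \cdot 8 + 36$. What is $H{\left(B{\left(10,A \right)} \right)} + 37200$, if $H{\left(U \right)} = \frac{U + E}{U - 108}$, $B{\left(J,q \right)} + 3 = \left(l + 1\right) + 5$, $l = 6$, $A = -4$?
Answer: $\frac{1227569}{33} \approx 37199.0$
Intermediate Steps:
$B{\left(J,q \right)} = 9$ ($B{\left(J,q \right)} = -3 + \left(\left(6 + 1\right) + 5\right) = -3 + \left(7 + 5\right) = -3 + 12 = 9$)
$E = 84$ ($E = 48 + 36 = 84$)
$H{\left(U \right)} = \frac{84 + U}{-108 + U}$ ($H{\left(U \right)} = \frac{U + 84}{U - 108} = \frac{84 + U}{-108 + U}$)
$H{\left(B{\left(10,A \right)} \right)} + 37200 = \frac{84 + 9}{-108 + 9} + 37200 = \frac{1}{-99} \cdot 93 + 37200 = \left(- \frac{1}{99}\right) 93 + 37200 = - \frac{31}{33} + 37200 = \frac{1227569}{33}$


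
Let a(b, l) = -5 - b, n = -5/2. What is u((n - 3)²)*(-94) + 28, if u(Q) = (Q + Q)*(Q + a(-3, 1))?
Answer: -642519/4 ≈ -1.6063e+5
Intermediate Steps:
n = -5/2 (n = -5*½ = -5/2 ≈ -2.5000)
u(Q) = 2*Q*(-2 + Q) (u(Q) = (Q + Q)*(Q + (-5 - 1*(-3))) = (2*Q)*(Q + (-5 + 3)) = (2*Q)*(Q - 2) = (2*Q)*(-2 + Q) = 2*Q*(-2 + Q))
u((n - 3)²)*(-94) + 28 = (2*(-5/2 - 3)²*(-2 + (-5/2 - 3)²))*(-94) + 28 = (2*(-11/2)²*(-2 + (-11/2)²))*(-94) + 28 = (2*(121/4)*(-2 + 121/4))*(-94) + 28 = (2*(121/4)*(113/4))*(-94) + 28 = (13673/8)*(-94) + 28 = -642631/4 + 28 = -642519/4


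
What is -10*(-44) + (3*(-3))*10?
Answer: 350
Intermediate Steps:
-10*(-44) + (3*(-3))*10 = 440 - 9*10 = 440 - 90 = 350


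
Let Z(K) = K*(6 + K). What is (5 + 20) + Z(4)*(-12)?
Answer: -455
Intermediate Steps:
(5 + 20) + Z(4)*(-12) = (5 + 20) + (4*(6 + 4))*(-12) = 25 + (4*10)*(-12) = 25 + 40*(-12) = 25 - 480 = -455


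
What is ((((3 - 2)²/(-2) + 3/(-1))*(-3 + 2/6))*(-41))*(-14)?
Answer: 16072/3 ≈ 5357.3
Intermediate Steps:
((((3 - 2)²/(-2) + 3/(-1))*(-3 + 2/6))*(-41))*(-14) = (((1²*(-½) + 3*(-1))*(-3 + 2*(⅙)))*(-41))*(-14) = (((1*(-½) - 3)*(-3 + ⅓))*(-41))*(-14) = (((-½ - 3)*(-8/3))*(-41))*(-14) = (-7/2*(-8/3)*(-41))*(-14) = ((28/3)*(-41))*(-14) = -1148/3*(-14) = 16072/3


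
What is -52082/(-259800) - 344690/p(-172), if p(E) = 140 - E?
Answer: -155441341/140725 ≈ -1104.6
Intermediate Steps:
-52082/(-259800) - 344690/p(-172) = -52082/(-259800) - 344690/(140 - 1*(-172)) = -52082*(-1/259800) - 344690/(140 + 172) = 26041/129900 - 344690/312 = 26041/129900 - 344690*1/312 = 26041/129900 - 172345/156 = -155441341/140725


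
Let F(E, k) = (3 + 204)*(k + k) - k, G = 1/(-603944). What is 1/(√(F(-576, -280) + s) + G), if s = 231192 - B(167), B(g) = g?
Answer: 603944/42086488957367359 + 364748355136*√115385/42086488957367359 ≈ 0.0029439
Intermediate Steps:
G = -1/603944 ≈ -1.6558e-6
F(E, k) = 413*k (F(E, k) = 207*(2*k) - k = 414*k - k = 413*k)
s = 231025 (s = 231192 - 1*167 = 231192 - 167 = 231025)
1/(√(F(-576, -280) + s) + G) = 1/(√(413*(-280) + 231025) - 1/603944) = 1/(√(-115640 + 231025) - 1/603944) = 1/(√115385 - 1/603944) = 1/(-1/603944 + √115385)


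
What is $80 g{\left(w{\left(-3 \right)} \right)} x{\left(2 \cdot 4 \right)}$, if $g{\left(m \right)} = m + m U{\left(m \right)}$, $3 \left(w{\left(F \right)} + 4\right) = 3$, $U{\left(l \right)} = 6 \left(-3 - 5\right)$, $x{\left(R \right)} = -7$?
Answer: $-78960$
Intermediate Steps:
$U{\left(l \right)} = -48$ ($U{\left(l \right)} = 6 \left(-8\right) = -48$)
$w{\left(F \right)} = -3$ ($w{\left(F \right)} = -4 + \frac{1}{3} \cdot 3 = -4 + 1 = -3$)
$g{\left(m \right)} = - 47 m$ ($g{\left(m \right)} = m + m \left(-48\right) = m - 48 m = - 47 m$)
$80 g{\left(w{\left(-3 \right)} \right)} x{\left(2 \cdot 4 \right)} = 80 \left(\left(-47\right) \left(-3\right)\right) \left(-7\right) = 80 \cdot 141 \left(-7\right) = 11280 \left(-7\right) = -78960$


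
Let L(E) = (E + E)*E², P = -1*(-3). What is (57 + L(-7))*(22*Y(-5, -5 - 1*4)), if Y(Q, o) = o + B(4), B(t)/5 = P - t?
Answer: 193732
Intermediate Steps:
P = 3
B(t) = 15 - 5*t (B(t) = 5*(3 - t) = 15 - 5*t)
L(E) = 2*E³ (L(E) = (2*E)*E² = 2*E³)
Y(Q, o) = -5 + o (Y(Q, o) = o + (15 - 5*4) = o + (15 - 20) = o - 5 = -5 + o)
(57 + L(-7))*(22*Y(-5, -5 - 1*4)) = (57 + 2*(-7)³)*(22*(-5 + (-5 - 1*4))) = (57 + 2*(-343))*(22*(-5 + (-5 - 4))) = (57 - 686)*(22*(-5 - 9)) = -13838*(-14) = -629*(-308) = 193732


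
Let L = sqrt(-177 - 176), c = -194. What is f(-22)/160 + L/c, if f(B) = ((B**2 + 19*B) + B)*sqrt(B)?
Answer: I*(-20*sqrt(353) + 1067*sqrt(22))/3880 ≈ 1.193*I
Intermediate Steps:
f(B) = sqrt(B)*(B**2 + 20*B) (f(B) = (B**2 + 20*B)*sqrt(B) = sqrt(B)*(B**2 + 20*B))
L = I*sqrt(353) (L = sqrt(-353) = I*sqrt(353) ≈ 18.788*I)
f(-22)/160 + L/c = ((-22)**(3/2)*(20 - 22))/160 + (I*sqrt(353))/(-194) = (-22*I*sqrt(22)*(-2))*(1/160) + (I*sqrt(353))*(-1/194) = (44*I*sqrt(22))*(1/160) - I*sqrt(353)/194 = 11*I*sqrt(22)/40 - I*sqrt(353)/194 = -I*sqrt(353)/194 + 11*I*sqrt(22)/40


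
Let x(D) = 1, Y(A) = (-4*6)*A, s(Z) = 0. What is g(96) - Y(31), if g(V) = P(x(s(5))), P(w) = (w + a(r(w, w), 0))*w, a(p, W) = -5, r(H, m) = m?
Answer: 740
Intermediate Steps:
Y(A) = -24*A
P(w) = w*(-5 + w) (P(w) = (w - 5)*w = (-5 + w)*w = w*(-5 + w))
g(V) = -4 (g(V) = 1*(-5 + 1) = 1*(-4) = -4)
g(96) - Y(31) = -4 - (-24)*31 = -4 - 1*(-744) = -4 + 744 = 740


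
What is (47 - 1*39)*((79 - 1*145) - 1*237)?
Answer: -2424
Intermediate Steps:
(47 - 1*39)*((79 - 1*145) - 1*237) = (47 - 39)*((79 - 145) - 237) = 8*(-66 - 237) = 8*(-303) = -2424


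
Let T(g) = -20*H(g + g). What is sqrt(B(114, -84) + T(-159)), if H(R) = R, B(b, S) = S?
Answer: 2*sqrt(1569) ≈ 79.221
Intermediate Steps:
T(g) = -40*g (T(g) = -20*(g + g) = -40*g)
sqrt(B(114, -84) + T(-159)) = sqrt(-84 - 40*(-159)) = sqrt(-84 + 6360) = sqrt(6276) = 2*sqrt(1569)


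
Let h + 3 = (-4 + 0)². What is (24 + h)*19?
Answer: 703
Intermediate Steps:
h = 13 (h = -3 + (-4 + 0)² = -3 + (-4)² = -3 + 16 = 13)
(24 + h)*19 = (24 + 13)*19 = 37*19 = 703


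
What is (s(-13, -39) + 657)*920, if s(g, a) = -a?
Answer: 640320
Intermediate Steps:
(s(-13, -39) + 657)*920 = (-1*(-39) + 657)*920 = (39 + 657)*920 = 696*920 = 640320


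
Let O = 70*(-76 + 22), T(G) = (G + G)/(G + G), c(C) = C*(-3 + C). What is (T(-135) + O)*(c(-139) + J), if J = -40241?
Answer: 77480837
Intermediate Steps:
T(G) = 1 (T(G) = (2*G)/((2*G)) = (2*G)*(1/(2*G)) = 1)
O = -3780 (O = 70*(-54) = -3780)
(T(-135) + O)*(c(-139) + J) = (1 - 3780)*(-139*(-3 - 139) - 40241) = -3779*(-139*(-142) - 40241) = -3779*(19738 - 40241) = -3779*(-20503) = 77480837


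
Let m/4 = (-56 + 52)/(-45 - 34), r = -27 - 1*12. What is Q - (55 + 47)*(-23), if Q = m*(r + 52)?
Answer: 185542/79 ≈ 2348.6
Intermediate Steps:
r = -39 (r = -27 - 12 = -39)
m = 16/79 (m = 4*((-56 + 52)/(-45 - 34)) = 4*(-4/(-79)) = 4*(-4*(-1/79)) = 4*(4/79) = 16/79 ≈ 0.20253)
Q = 208/79 (Q = 16*(-39 + 52)/79 = (16/79)*13 = 208/79 ≈ 2.6329)
Q - (55 + 47)*(-23) = 208/79 - (55 + 47)*(-23) = 208/79 - 102*(-23) = 208/79 - 1*(-2346) = 208/79 + 2346 = 185542/79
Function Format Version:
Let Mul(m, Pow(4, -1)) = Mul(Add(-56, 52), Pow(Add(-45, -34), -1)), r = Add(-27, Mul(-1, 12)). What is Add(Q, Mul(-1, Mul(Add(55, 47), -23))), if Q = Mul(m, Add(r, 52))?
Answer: Rational(185542, 79) ≈ 2348.6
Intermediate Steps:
r = -39 (r = Add(-27, -12) = -39)
m = Rational(16, 79) (m = Mul(4, Mul(Add(-56, 52), Pow(Add(-45, -34), -1))) = Mul(4, Mul(-4, Pow(-79, -1))) = Mul(4, Mul(-4, Rational(-1, 79))) = Mul(4, Rational(4, 79)) = Rational(16, 79) ≈ 0.20253)
Q = Rational(208, 79) (Q = Mul(Rational(16, 79), Add(-39, 52)) = Mul(Rational(16, 79), 13) = Rational(208, 79) ≈ 2.6329)
Add(Q, Mul(-1, Mul(Add(55, 47), -23))) = Add(Rational(208, 79), Mul(-1, Mul(Add(55, 47), -23))) = Add(Rational(208, 79), Mul(-1, Mul(102, -23))) = Add(Rational(208, 79), Mul(-1, -2346)) = Add(Rational(208, 79), 2346) = Rational(185542, 79)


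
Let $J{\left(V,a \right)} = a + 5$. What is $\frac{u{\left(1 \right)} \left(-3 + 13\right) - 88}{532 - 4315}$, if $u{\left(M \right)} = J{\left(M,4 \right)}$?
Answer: $- \frac{2}{3783} \approx -0.00052868$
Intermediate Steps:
$J{\left(V,a \right)} = 5 + a$
$u{\left(M \right)} = 9$ ($u{\left(M \right)} = 5 + 4 = 9$)
$\frac{u{\left(1 \right)} \left(-3 + 13\right) - 88}{532 - 4315} = \frac{9 \left(-3 + 13\right) - 88}{532 - 4315} = \frac{9 \cdot 10 - 88}{-3783} = \left(90 - 88\right) \left(- \frac{1}{3783}\right) = 2 \left(- \frac{1}{3783}\right) = - \frac{2}{3783}$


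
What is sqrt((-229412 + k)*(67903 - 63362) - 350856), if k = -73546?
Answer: 3*I*sqrt(152898126) ≈ 37096.0*I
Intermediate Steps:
sqrt((-229412 + k)*(67903 - 63362) - 350856) = sqrt((-229412 - 73546)*(67903 - 63362) - 350856) = sqrt(-302958*4541 - 350856) = sqrt(-1375732278 - 350856) = sqrt(-1376083134) = 3*I*sqrt(152898126)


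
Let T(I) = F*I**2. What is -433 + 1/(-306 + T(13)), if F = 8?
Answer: -452917/1046 ≈ -433.00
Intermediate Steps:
T(I) = 8*I**2
-433 + 1/(-306 + T(13)) = -433 + 1/(-306 + 8*13**2) = -433 + 1/(-306 + 8*169) = -433 + 1/(-306 + 1352) = -433 + 1/1046 = -452917/1046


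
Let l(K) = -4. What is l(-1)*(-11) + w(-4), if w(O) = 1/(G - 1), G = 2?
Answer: 45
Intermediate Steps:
w(O) = 1 (w(O) = 1/(2 - 1) = 1/1 = 1)
l(-1)*(-11) + w(-4) = -4*(-11) + 1 = 44 + 1 = 45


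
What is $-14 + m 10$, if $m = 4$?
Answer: $26$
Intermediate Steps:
$-14 + m 10 = -14 + 4 \cdot 10 = -14 + 40 = 26$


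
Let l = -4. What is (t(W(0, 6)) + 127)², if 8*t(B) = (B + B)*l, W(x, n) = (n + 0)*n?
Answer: 8281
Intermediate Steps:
W(x, n) = n² (W(x, n) = n*n = n²)
t(B) = -B (t(B) = ((B + B)*(-4))/8 = ((2*B)*(-4))/8 = (-8*B)/8 = -B)
(t(W(0, 6)) + 127)² = (-1*6² + 127)² = (-1*36 + 127)² = (-36 + 127)² = 91² = 8281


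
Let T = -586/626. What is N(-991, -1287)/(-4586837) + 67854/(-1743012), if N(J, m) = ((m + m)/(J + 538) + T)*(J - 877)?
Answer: -2329927741254583/62977253781909762 ≈ -0.036996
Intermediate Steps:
T = -293/313 (T = -586*1/626 = -293/313 ≈ -0.93610)
N(J, m) = (-877 + J)*(-293/313 + 2*m/(538 + J)) (N(J, m) = ((m + m)/(J + 538) - 293/313)*(J - 877) = ((2*m)/(538 + J) - 293/313)*(-877 + J) = (2*m/(538 + J) - 293/313)*(-877 + J) = (-293/313 + 2*m/(538 + J))*(-877 + J) = (-877 + J)*(-293/313 + 2*m/(538 + J)))
N(-991, -1287)/(-4586837) + 67854/(-1743012) = ((138245018 - 549002*(-1287) - 293*(-991)**2 + 99327*(-991) + 626*(-991)*(-1287))/(313*(538 - 991)))/(-4586837) + 67854/(-1743012) = ((1/313)*(138245018 + 706565574 - 293*982081 - 98433057 + 798411042)/(-453))*(-1/4586837) + 67854*(-1/1743012) = ((1/313)*(-1/453)*(138245018 + 706565574 - 287749733 - 98433057 + 798411042))*(-1/4586837) - 11309/290502 = ((1/313)*(-1/453)*1257038844)*(-1/4586837) - 11309/290502 = -419012948/47263*(-1/4586837) - 11309/290502 = 419012948/216787677131 - 11309/290502 = -2329927741254583/62977253781909762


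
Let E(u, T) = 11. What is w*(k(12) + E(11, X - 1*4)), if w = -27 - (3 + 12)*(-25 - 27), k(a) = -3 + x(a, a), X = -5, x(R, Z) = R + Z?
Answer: 24096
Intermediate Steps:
k(a) = -3 + 2*a (k(a) = -3 + (a + a) = -3 + 2*a)
w = 753 (w = -27 - 15*(-52) = -27 - 1*(-780) = -27 + 780 = 753)
w*(k(12) + E(11, X - 1*4)) = 753*((-3 + 2*12) + 11) = 753*((-3 + 24) + 11) = 753*(21 + 11) = 753*32 = 24096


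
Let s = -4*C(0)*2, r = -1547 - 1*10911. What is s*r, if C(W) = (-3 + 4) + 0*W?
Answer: 99664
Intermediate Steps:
r = -12458 (r = -1547 - 10911 = -12458)
C(W) = 1 (C(W) = 1 + 0 = 1)
s = -8 (s = -4*1*2 = -4*2 = -8)
s*r = -8*(-12458) = 99664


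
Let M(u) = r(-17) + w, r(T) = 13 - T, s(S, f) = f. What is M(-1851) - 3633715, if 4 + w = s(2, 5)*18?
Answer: -3633599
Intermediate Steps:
w = 86 (w = -4 + 5*18 = -4 + 90 = 86)
M(u) = 116 (M(u) = (13 - 1*(-17)) + 86 = (13 + 17) + 86 = 30 + 86 = 116)
M(-1851) - 3633715 = 116 - 3633715 = -3633599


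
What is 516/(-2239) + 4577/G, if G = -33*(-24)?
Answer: 9839231/1773288 ≈ 5.5486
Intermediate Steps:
G = 792
516/(-2239) + 4577/G = 516/(-2239) + 4577/792 = 516*(-1/2239) + 4577*(1/792) = -516/2239 + 4577/792 = 9839231/1773288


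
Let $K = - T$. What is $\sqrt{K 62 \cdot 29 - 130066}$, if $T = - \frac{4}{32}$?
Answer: $\frac{i \sqrt{519365}}{2} \approx 360.33 i$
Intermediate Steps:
$T = - \frac{1}{8}$ ($T = \left(-4\right) \frac{1}{32} = - \frac{1}{8} \approx -0.125$)
$K = \frac{1}{8}$ ($K = \left(-1\right) \left(- \frac{1}{8}\right) = \frac{1}{8} \approx 0.125$)
$\sqrt{K 62 \cdot 29 - 130066} = \sqrt{\frac{1}{8} \cdot 62 \cdot 29 - 130066} = \sqrt{\frac{31}{4} \cdot 29 - 130066} = \sqrt{\frac{899}{4} - 130066} = \sqrt{- \frac{519365}{4}} = \frac{i \sqrt{519365}}{2}$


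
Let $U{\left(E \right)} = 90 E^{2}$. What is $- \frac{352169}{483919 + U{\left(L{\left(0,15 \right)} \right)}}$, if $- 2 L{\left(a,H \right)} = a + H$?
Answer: $- \frac{704338}{977963} \approx -0.72021$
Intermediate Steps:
$L{\left(a,H \right)} = - \frac{H}{2} - \frac{a}{2}$ ($L{\left(a,H \right)} = - \frac{a + H}{2} = - \frac{H + a}{2} = - \frac{H}{2} - \frac{a}{2}$)
$- \frac{352169}{483919 + U{\left(L{\left(0,15 \right)} \right)}} = - \frac{352169}{483919 + 90 \left(\left(- \frac{1}{2}\right) 15 - 0\right)^{2}} = - \frac{352169}{483919 + 90 \left(- \frac{15}{2} + 0\right)^{2}} = - \frac{352169}{483919 + 90 \left(- \frac{15}{2}\right)^{2}} = - \frac{352169}{483919 + 90 \cdot \frac{225}{4}} = - \frac{352169}{483919 + \frac{10125}{2}} = - \frac{352169}{\frac{977963}{2}} = \left(-352169\right) \frac{2}{977963} = - \frac{704338}{977963}$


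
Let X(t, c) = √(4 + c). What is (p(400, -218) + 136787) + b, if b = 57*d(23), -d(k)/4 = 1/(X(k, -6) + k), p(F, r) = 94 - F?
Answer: 24155389/177 + 76*I*√2/177 ≈ 1.3647e+5 + 0.60723*I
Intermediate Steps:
d(k) = -4/(k + I*√2) (d(k) = -4/(√(4 - 6) + k) = -4/(√(-2) + k) = -4/(I*√2 + k) = -4/(k + I*√2))
b = -228/(23 + I*√2) (b = 57*(-4/(23 + I*√2)) = -228/(23 + I*√2) ≈ -9.8757 + 0.60723*I)
(p(400, -218) + 136787) + b = ((94 - 1*400) + 136787) + (-1748/177 + 76*I*√2/177) = ((94 - 400) + 136787) + (-1748/177 + 76*I*√2/177) = (-306 + 136787) + (-1748/177 + 76*I*√2/177) = 136481 + (-1748/177 + 76*I*√2/177) = 24155389/177 + 76*I*√2/177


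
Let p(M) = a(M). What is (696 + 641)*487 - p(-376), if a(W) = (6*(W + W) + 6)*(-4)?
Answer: 633095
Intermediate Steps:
a(W) = -24 - 48*W (a(W) = (6*(2*W) + 6)*(-4) = (12*W + 6)*(-4) = (6 + 12*W)*(-4) = -24 - 48*W)
p(M) = -24 - 48*M
(696 + 641)*487 - p(-376) = (696 + 641)*487 - (-24 - 48*(-376)) = 1337*487 - (-24 + 18048) = 651119 - 1*18024 = 651119 - 18024 = 633095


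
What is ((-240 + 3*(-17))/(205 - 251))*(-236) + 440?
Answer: -24218/23 ≈ -1053.0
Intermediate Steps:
((-240 + 3*(-17))/(205 - 251))*(-236) + 440 = ((-240 - 51)/(-46))*(-236) + 440 = -291*(-1/46)*(-236) + 440 = (291/46)*(-236) + 440 = -34338/23 + 440 = -24218/23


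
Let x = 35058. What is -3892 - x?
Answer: -38950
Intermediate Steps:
-3892 - x = -3892 - 1*35058 = -3892 - 35058 = -38950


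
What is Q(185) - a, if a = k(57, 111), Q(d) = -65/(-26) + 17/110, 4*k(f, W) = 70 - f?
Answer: -131/220 ≈ -0.59545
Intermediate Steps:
k(f, W) = 35/2 - f/4 (k(f, W) = (70 - f)/4 = 35/2 - f/4)
Q(d) = 146/55 (Q(d) = -65*(-1/26) + 17*(1/110) = 5/2 + 17/110 = 146/55)
a = 13/4 (a = 35/2 - ¼*57 = 35/2 - 57/4 = 13/4 ≈ 3.2500)
Q(185) - a = 146/55 - 1*13/4 = 146/55 - 13/4 = -131/220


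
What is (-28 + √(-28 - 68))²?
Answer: 688 - 224*I*√6 ≈ 688.0 - 548.69*I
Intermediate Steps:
(-28 + √(-28 - 68))² = (-28 + √(-96))² = (-28 + 4*I*√6)²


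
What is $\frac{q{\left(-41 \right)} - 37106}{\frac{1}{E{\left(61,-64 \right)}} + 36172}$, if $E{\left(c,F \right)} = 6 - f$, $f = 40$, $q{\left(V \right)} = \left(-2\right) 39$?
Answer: $- \frac{1264256}{1229847} \approx -1.028$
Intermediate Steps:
$q{\left(V \right)} = -78$
$E{\left(c,F \right)} = -34$ ($E{\left(c,F \right)} = 6 - 40 = -34$)
$\frac{q{\left(-41 \right)} - 37106}{\frac{1}{E{\left(61,-64 \right)}} + 36172} = \frac{-78 - 37106}{\frac{1}{-34} + 36172} = - \frac{37184}{- \frac{1}{34} + 36172} = - \frac{37184}{\frac{1229847}{34}} = \left(-37184\right) \frac{34}{1229847} = - \frac{1264256}{1229847}$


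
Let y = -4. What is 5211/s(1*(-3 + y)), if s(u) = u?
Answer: -5211/7 ≈ -744.43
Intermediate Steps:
5211/s(1*(-3 + y)) = 5211/((1*(-3 - 4))) = 5211/((1*(-7))) = 5211/(-7) = 5211*(-⅐) = -5211/7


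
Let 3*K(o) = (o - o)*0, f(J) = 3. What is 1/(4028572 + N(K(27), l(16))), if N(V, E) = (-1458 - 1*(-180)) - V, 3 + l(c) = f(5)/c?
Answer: 1/4027294 ≈ 2.4831e-7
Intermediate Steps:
l(c) = -3 + 3/c
K(o) = 0 (K(o) = ((o - o)*0)/3 = (0*0)/3 = (⅓)*0 = 0)
N(V, E) = -1278 - V (N(V, E) = (-1458 + 180) - V = -1278 - V)
1/(4028572 + N(K(27), l(16))) = 1/(4028572 + (-1278 - 1*0)) = 1/(4028572 + (-1278 + 0)) = 1/(4028572 - 1278) = 1/4027294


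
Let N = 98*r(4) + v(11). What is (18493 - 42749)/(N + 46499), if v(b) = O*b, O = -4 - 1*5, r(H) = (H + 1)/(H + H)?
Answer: -97024/185845 ≈ -0.52207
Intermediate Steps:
r(H) = (1 + H)/(2*H) (r(H) = (1 + H)/((2*H)) = (1 + H)*(1/(2*H)) = (1 + H)/(2*H))
O = -9 (O = -4 - 5 = -9)
v(b) = -9*b
N = -151/4 (N = 98*((½)*(1 + 4)/4) - 9*11 = 98*((½)*(¼)*5) - 99 = 98*(5/8) - 99 = 245/4 - 99 = -151/4 ≈ -37.750)
(18493 - 42749)/(N + 46499) = (18493 - 42749)/(-151/4 + 46499) = -24256/185845/4 = -24256*4/185845 = -97024/185845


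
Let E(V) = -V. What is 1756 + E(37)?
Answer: 1719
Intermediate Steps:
1756 + E(37) = 1756 - 1*37 = 1756 - 37 = 1719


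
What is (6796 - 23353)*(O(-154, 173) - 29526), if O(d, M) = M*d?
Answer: 929973576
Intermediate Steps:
(6796 - 23353)*(O(-154, 173) - 29526) = (6796 - 23353)*(173*(-154) - 29526) = -16557*(-26642 - 29526) = -16557*(-56168) = 929973576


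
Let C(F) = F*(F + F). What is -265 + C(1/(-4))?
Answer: -2119/8 ≈ -264.88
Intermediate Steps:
C(F) = 2*F² (C(F) = F*(2*F) = 2*F²)
-265 + C(1/(-4)) = -265 + 2*(1/(-4))² = -265 + 2*(-¼)² = -265 + 2*(1/16) = -265 + ⅛ = -2119/8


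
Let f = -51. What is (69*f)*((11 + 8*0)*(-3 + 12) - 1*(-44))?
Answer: -503217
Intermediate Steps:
(69*f)*((11 + 8*0)*(-3 + 12) - 1*(-44)) = (69*(-51))*((11 + 8*0)*(-3 + 12) - 1*(-44)) = -3519*((11 + 0)*9 + 44) = -3519*(11*9 + 44) = -3519*(99 + 44) = -3519*143 = -503217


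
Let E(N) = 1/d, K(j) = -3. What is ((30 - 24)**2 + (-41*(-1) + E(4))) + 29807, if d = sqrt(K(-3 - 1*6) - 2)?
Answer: 29884 - I*sqrt(5)/5 ≈ 29884.0 - 0.44721*I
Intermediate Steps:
d = I*sqrt(5) (d = sqrt(-3 - 2) = sqrt(-5) = I*sqrt(5) ≈ 2.2361*I)
E(N) = -I*sqrt(5)/5 (E(N) = 1/(I*sqrt(5)) = -I*sqrt(5)/5)
((30 - 24)**2 + (-41*(-1) + E(4))) + 29807 = ((30 - 24)**2 + (-41*(-1) - I*sqrt(5)/5)) + 29807 = (6**2 + (41 - I*sqrt(5)/5)) + 29807 = (36 + (41 - I*sqrt(5)/5)) + 29807 = (77 - I*sqrt(5)/5) + 29807 = 29884 - I*sqrt(5)/5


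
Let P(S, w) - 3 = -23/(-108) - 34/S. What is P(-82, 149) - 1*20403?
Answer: -90328421/4428 ≈ -20399.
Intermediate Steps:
P(S, w) = 347/108 - 34/S (P(S, w) = 3 + (-23/(-108) - 34/S) = 3 + (-23*(-1/108) - 34/S) = 3 + (23/108 - 34/S) = 347/108 - 34/S)
P(-82, 149) - 1*20403 = (347/108 - 34/(-82)) - 1*20403 = (347/108 - 34*(-1/82)) - 20403 = (347/108 + 17/41) - 20403 = 16063/4428 - 20403 = -90328421/4428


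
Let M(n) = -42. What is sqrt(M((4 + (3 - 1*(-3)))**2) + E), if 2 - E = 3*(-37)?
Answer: sqrt(71) ≈ 8.4261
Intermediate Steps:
E = 113 (E = 2 - 3*(-37) = 2 - 1*(-111) = 2 + 111 = 113)
sqrt(M((4 + (3 - 1*(-3)))**2) + E) = sqrt(-42 + 113) = sqrt(71)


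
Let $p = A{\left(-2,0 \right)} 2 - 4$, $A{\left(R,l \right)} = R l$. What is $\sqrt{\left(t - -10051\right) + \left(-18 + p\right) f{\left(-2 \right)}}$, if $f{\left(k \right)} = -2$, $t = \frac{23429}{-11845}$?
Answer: $\frac{\sqrt{1416091615870}}{11845} \approx 100.46$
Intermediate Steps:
$t = - \frac{23429}{11845}$ ($t = 23429 \left(- \frac{1}{11845}\right) = - \frac{23429}{11845} \approx -1.978$)
$p = -4$ ($p = \left(-2\right) 0 \cdot 2 - 4 = 0 \cdot 2 - 4 = 0 - 4 = -4$)
$\sqrt{\left(t - -10051\right) + \left(-18 + p\right) f{\left(-2 \right)}} = \sqrt{\left(- \frac{23429}{11845} - -10051\right) + \left(-18 - 4\right) \left(-2\right)} = \sqrt{\left(- \frac{23429}{11845} + 10051\right) - -44} = \sqrt{\frac{119030666}{11845} + 44} = \sqrt{\frac{119551846}{11845}} = \frac{\sqrt{1416091615870}}{11845}$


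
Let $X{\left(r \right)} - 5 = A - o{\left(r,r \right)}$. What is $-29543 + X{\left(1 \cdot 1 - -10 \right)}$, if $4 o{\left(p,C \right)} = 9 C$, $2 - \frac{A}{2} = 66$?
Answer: $- \frac{118763}{4} \approx -29691.0$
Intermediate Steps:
$A = -128$ ($A = 4 - 132 = -128$)
$o{\left(p,C \right)} = \frac{9 C}{4}$
$X{\left(r \right)} = -123 - \frac{9 r}{4}$ ($X{\left(r \right)} = 5 - \left(128 + \frac{9 r}{4}\right) = -123 - \frac{9 r}{4}$)
$-29543 + X{\left(1 \cdot 1 - -10 \right)} = -29543 - \left(123 + \frac{9 \left(1 \cdot 1 - -10\right)}{4}\right) = -29543 - \left(123 + \frac{9 \left(1 + 10\right)}{4}\right) = -29543 - \frac{591}{4} = - \frac{118763}{4}$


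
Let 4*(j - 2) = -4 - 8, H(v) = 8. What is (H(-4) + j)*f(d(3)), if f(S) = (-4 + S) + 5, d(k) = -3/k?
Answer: 0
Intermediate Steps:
f(S) = 1 + S
j = -1 (j = 2 + (-4 - 8)/4 = 2 + (¼)*(-12) = 2 - 3 = -1)
(H(-4) + j)*f(d(3)) = (8 - 1)*(1 - 3/3) = 7*(1 - 3*⅓) = 7*(1 - 1) = 7*0 = 0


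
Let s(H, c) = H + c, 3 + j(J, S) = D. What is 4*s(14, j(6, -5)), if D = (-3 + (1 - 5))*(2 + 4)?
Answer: -124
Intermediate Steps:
D = -42 (D = (-3 - 4)*6 = -7*6 = -42)
j(J, S) = -45 (j(J, S) = -3 - 42 = -45)
4*s(14, j(6, -5)) = 4*(14 - 45) = 4*(-31) = -124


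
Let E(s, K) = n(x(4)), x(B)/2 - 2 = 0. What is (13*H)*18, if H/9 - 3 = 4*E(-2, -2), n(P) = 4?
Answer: 40014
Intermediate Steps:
x(B) = 4 (x(B) = 4 + 2*0 = 4 + 0 = 4)
E(s, K) = 4
H = 171 (H = 27 + 9*(4*4) = 27 + 9*16 = 27 + 144 = 171)
(13*H)*18 = (13*171)*18 = 2223*18 = 40014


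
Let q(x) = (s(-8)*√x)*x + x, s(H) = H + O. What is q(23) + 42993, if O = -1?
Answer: 43016 - 207*√23 ≈ 42023.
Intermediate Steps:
s(H) = -1 + H (s(H) = H - 1 = -1 + H)
q(x) = x - 9*x^(3/2) (q(x) = ((-1 - 8)*√x)*x + x = (-9*√x)*x + x = -9*x^(3/2) + x = x - 9*x^(3/2))
q(23) + 42993 = (23 - 207*√23) + 42993 = 43016 - 207*√23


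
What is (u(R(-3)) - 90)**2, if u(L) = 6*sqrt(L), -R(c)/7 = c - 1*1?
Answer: 9108 - 2160*sqrt(7) ≈ 3393.2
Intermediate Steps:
R(c) = 7 - 7*c (R(c) = -7*(c - 1*1) = -7*(c - 1) = -7*(-1 + c) = 7 - 7*c)
(u(R(-3)) - 90)**2 = (6*sqrt(7 - 7*(-3)) - 90)**2 = (6*sqrt(7 + 21) - 90)**2 = (6*sqrt(28) - 90)**2 = (6*(2*sqrt(7)) - 90)**2 = (12*sqrt(7) - 90)**2 = (-90 + 12*sqrt(7))**2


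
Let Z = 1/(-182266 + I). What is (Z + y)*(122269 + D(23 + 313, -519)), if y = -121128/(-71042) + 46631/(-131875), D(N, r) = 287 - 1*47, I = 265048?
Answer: 304272844809317767/1837812138750 ≈ 1.6556e+5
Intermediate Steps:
D(N, r) = 240 (D(N, r) = 287 - 47 = 240)
y = 30002359/22200625 (y = -121128*(-1/71042) + 46631*(-1/131875) = 60564/35521 - 221/625 = 30002359/22200625 ≈ 1.3514)
Z = 1/82782 (Z = 1/(-182266 + 265048) = 1/82782 ≈ 1.2080e-5)
(Z + y)*(122269 + D(23 + 313, -519)) = (1/82782 + 30002359/22200625)*(122269 + 240) = (2483677483363/1837812138750)*122509 = 304272844809317767/1837812138750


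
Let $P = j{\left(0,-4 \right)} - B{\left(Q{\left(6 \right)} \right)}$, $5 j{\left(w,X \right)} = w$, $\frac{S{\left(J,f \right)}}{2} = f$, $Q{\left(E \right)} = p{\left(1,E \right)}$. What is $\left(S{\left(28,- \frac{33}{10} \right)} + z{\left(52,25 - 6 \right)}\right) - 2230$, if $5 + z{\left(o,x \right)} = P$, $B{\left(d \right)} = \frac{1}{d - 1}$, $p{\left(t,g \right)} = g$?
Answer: $- \frac{11209}{5} \approx -2241.8$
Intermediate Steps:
$Q{\left(E \right)} = E$
$S{\left(J,f \right)} = 2 f$
$j{\left(w,X \right)} = \frac{w}{5}$
$B{\left(d \right)} = \frac{1}{-1 + d}$
$P = - \frac{1}{5}$ ($P = \frac{1}{5} \cdot 0 - \frac{1}{-1 + 6} = 0 - \frac{1}{5} = - \frac{1}{5} \approx -0.2$)
$z{\left(o,x \right)} = - \frac{26}{5}$ ($z{\left(o,x \right)} = -5 - \frac{1}{5} = - \frac{26}{5}$)
$\left(S{\left(28,- \frac{33}{10} \right)} + z{\left(52,25 - 6 \right)}\right) - 2230 = \left(2 \left(- \frac{33}{10}\right) - \frac{26}{5}\right) - 2230 = \left(- \frac{33}{5} - \frac{26}{5}\right) - 2230 = - \frac{59}{5} - 2230 = - \frac{11209}{5}$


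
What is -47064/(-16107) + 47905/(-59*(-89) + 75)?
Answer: 340756233/28595294 ≈ 11.917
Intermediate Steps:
-47064/(-16107) + 47905/(-59*(-89) + 75) = -47064*(-1/16107) + 47905/(5251 + 75) = 15688/5369 + 47905/5326 = 340756233/28595294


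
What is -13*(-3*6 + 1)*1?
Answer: 221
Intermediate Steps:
-13*(-3*6 + 1)*1 = -13*(-18 + 1)*1 = -13*(-17)*1 = 221*1 = 221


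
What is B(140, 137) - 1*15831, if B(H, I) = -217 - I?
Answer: -16185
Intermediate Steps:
B(140, 137) - 1*15831 = (-217 - 1*137) - 1*15831 = (-217 - 137) - 15831 = -354 - 15831 = -16185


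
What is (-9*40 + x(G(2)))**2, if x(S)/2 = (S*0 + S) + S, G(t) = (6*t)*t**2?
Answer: 28224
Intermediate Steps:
G(t) = 6*t**3
x(S) = 4*S (x(S) = 2*((S*0 + S) + S) = 2*((0 + S) + S) = 2*(S + S) = 2*(2*S) = 4*S)
(-9*40 + x(G(2)))**2 = (-9*40 + 4*(6*2**3))**2 = (-360 + 4*(6*8))**2 = (-360 + 4*48)**2 = (-360 + 192)**2 = (-168)**2 = 28224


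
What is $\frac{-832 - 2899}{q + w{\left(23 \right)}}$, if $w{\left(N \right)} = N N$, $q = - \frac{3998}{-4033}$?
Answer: $- \frac{15047123}{2137455} \approx -7.0397$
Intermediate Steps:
$q = \frac{3998}{4033}$ ($q = \left(-3998\right) \left(- \frac{1}{4033}\right) = \frac{3998}{4033} \approx 0.99132$)
$w{\left(N \right)} = N^{2}$
$\frac{-832 - 2899}{q + w{\left(23 \right)}} = \frac{-832 - 2899}{\frac{3998}{4033} + 23^{2}} = - \frac{3731}{\frac{3998}{4033} + 529} = - \frac{3731}{\frac{2137455}{4033}} = \left(-3731\right) \frac{4033}{2137455} = - \frac{15047123}{2137455}$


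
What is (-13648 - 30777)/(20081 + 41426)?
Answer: -44425/61507 ≈ -0.72228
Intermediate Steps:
(-13648 - 30777)/(20081 + 41426) = -44425/61507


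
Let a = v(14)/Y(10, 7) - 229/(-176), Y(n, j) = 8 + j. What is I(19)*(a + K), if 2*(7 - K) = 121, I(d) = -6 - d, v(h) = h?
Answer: 676705/528 ≈ 1281.6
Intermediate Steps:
K = -107/2 (K = 7 - ½*121 = 7 - 121/2 = -107/2 ≈ -53.500)
a = 5899/2640 (a = 14/(8 + 7) - 229/(-176) = 14/15 - 229*(-1/176) = 14*(1/15) + 229/176 = 14/15 + 229/176 = 5899/2640 ≈ 2.2345)
I(19)*(a + K) = (-6 - 1*19)*(5899/2640 - 107/2) = (-6 - 19)*(-135341/2640) = -25*(-135341/2640) = 676705/528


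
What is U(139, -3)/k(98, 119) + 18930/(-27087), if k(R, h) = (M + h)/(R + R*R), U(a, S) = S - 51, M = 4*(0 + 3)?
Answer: -4731191942/1182799 ≈ -4000.0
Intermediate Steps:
M = 12 (M = 4*3 = 12)
U(a, S) = -51 + S
k(R, h) = (12 + h)/(R + R**2) (k(R, h) = (12 + h)/(R + R*R) = (12 + h)/(R + R**2))
U(139, -3)/k(98, 119) + 18930/(-27087) = (-51 - 3)/(((12 + 119)/(98*(1 + 98)))) + 18930/(-27087) = -54/((1/98)*131/99) + 18930*(-1/27087) = -54/((1/98)*(1/99)*131) - 6310/9029 = -54/131/9702 - 6310/9029 = -54*9702/131 - 6310/9029 = -523908/131 - 6310/9029 = -4731191942/1182799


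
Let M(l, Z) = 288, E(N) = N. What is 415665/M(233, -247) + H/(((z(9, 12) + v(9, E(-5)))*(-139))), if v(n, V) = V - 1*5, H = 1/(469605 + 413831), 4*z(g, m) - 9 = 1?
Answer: 21267777527791/14735712480 ≈ 1443.3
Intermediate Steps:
z(g, m) = 5/2 (z(g, m) = 9/4 + (¼)*1 = 9/4 + ¼ = 5/2)
H = 1/883436 ≈ 1.1319e-6
v(n, V) = -5 + V (v(n, V) = V - 5 = -5 + V)
415665/M(233, -247) + H/(((z(9, 12) + v(9, E(-5)))*(-139))) = 415665/288 + 1/(883436*(((5/2 + (-5 - 5))*(-139)))) = 415665*(1/288) + 1/(883436*(((5/2 - 10)*(-139)))) = 46185/32 + 1/(883436*((-15/2*(-139)))) = 46185/32 + 1/(883436*(2085/2)) = 46185/32 + (1/883436)*(2/2085) = 46185/32 + 1/920982030 = 21267777527791/14735712480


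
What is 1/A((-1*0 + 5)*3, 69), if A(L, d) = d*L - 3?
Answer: 1/1032 ≈ 0.00096899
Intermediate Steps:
A(L, d) = -3 + L*d (A(L, d) = L*d - 3 = -3 + L*d)
1/A((-1*0 + 5)*3, 69) = 1/(-3 + ((-1*0 + 5)*3)*69) = 1/(-3 + ((0 + 5)*3)*69) = 1/(-3 + (5*3)*69) = 1/(-3 + 15*69) = 1/(-3 + 1035) = 1/1032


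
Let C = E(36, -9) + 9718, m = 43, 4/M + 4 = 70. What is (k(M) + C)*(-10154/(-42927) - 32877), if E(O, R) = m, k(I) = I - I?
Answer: -13775707352825/42927 ≈ -3.2091e+8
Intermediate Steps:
M = 2/33 (M = 4/(-4 + 70) = 4/66 = 4*(1/66) = 2/33 ≈ 0.060606)
k(I) = 0
E(O, R) = 43
C = 9761 (C = 43 + 9718 = 9761)
(k(M) + C)*(-10154/(-42927) - 32877) = (0 + 9761)*(-10154/(-42927) - 32877) = 9761*(-10154*(-1/42927) - 32877) = 9761*(10154/42927 - 32877) = 9761*(-1411300825/42927) = -13775707352825/42927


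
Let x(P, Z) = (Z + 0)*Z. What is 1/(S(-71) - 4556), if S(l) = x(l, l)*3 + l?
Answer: 1/10496 ≈ 9.5274e-5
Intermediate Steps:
x(P, Z) = Z² (x(P, Z) = Z*Z = Z²)
S(l) = l + 3*l² (S(l) = l²*3 + l = 3*l² + l = l + 3*l²)
1/(S(-71) - 4556) = 1/(-71*(1 + 3*(-71)) - 4556) = 1/(-71*(1 - 213) - 4556) = 1/(-71*(-212) - 4556) = 1/(15052 - 4556) = 1/10496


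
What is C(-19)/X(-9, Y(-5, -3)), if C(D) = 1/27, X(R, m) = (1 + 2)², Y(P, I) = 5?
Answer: 1/243 ≈ 0.0041152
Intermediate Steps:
X(R, m) = 9 (X(R, m) = 3² = 9)
C(D) = 1/27
C(-19)/X(-9, Y(-5, -3)) = (1/27)/9 = (1/27)*(⅑) = 1/243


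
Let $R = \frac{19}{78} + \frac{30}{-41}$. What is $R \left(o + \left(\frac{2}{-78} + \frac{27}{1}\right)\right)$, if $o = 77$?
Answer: $- \frac{6329855}{124722} \approx -50.752$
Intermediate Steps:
$R = - \frac{1561}{3198}$ ($R = 19 \cdot \frac{1}{78} + 30 \left(- \frac{1}{41}\right) = \frac{19}{78} - \frac{30}{41} = - \frac{1561}{3198} \approx -0.48812$)
$R \left(o + \left(\frac{2}{-78} + \frac{27}{1}\right)\right) = - \frac{1561 \left(77 + \left(\frac{2}{-78} + \frac{27}{1}\right)\right)}{3198} = - \frac{1561 \left(77 + \left(2 \left(- \frac{1}{78}\right) + 27 \cdot 1\right)\right)}{3198} = - \frac{1561 \left(77 + \left(- \frac{1}{39} + 27\right)\right)}{3198} = - \frac{1561 \left(77 + \frac{1052}{39}\right)}{3198} = \left(- \frac{1561}{3198}\right) \frac{4055}{39} = - \frac{6329855}{124722}$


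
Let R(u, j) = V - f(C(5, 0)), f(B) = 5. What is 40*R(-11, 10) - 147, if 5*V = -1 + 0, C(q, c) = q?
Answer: -355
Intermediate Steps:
V = -⅕ (V = (-1 + 0)/5 = (⅕)*(-1) = -⅕ ≈ -0.20000)
R(u, j) = -26/5 (R(u, j) = -⅕ - 1*5 = -⅕ - 5 = -26/5)
40*R(-11, 10) - 147 = 40*(-26/5) - 147 = -208 - 147 = -355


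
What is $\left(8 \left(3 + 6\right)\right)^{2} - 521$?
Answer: $4663$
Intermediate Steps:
$\left(8 \left(3 + 6\right)\right)^{2} - 521 = \left(8 \cdot 9\right)^{2} - 521 = 72^{2} - 521 = 5184 - 521 = 4663$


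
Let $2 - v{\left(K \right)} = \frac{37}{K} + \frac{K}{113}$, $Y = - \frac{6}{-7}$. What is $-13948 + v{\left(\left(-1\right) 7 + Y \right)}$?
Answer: $- \frac{474138580}{34013} \approx -13940.0$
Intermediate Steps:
$Y = \frac{6}{7}$ ($Y = \left(-6\right) \left(- \frac{1}{7}\right) = \frac{6}{7} \approx 0.85714$)
$v{\left(K \right)} = 2 - \frac{37}{K} - \frac{K}{113}$ ($v{\left(K \right)} = 2 - \left(\frac{37}{K} + \frac{K}{113}\right) = 2 - \frac{37}{K} - \frac{K}{113}$)
$-13948 + v{\left(\left(-1\right) 7 + Y \right)} = -13948 - \left(-2 + \frac{37}{\left(-1\right) 7 + \frac{6}{7}} + \frac{\left(-1\right) 7 + \frac{6}{7}}{113}\right) = -13948 - \left(-2 + \frac{37}{-7 + \frac{6}{7}} + \frac{-7 + \frac{6}{7}}{113}\right) = -13948 - \left(- \frac{1625}{791} - \frac{259}{43}\right) = -13948 + \left(2 - - \frac{259}{43} + \frac{43}{791}\right) = -13948 + \left(2 + \frac{259}{43} + \frac{43}{791}\right) = -13948 + \frac{274744}{34013} = - \frac{474138580}{34013}$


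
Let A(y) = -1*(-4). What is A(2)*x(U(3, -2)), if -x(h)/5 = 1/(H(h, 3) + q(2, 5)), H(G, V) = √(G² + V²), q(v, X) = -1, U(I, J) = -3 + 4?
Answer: -20/9 - 20*√10/9 ≈ -9.2495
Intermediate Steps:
U(I, J) = 1
A(y) = 4
x(h) = -5/(-1 + √(9 + h²)) (x(h) = -5/(√(h² + 3²) - 1) = -5/(√(h² + 9) - 1) = -5/(√(9 + h²) - 1) = -5/(-1 + √(9 + h²)))
A(2)*x(U(3, -2)) = 4*(-5/(-1 + √(9 + 1²))) = 4*(-5/(-1 + √(9 + 1))) = 4*(-5/(-1 + √10)) = -20/(-1 + √10)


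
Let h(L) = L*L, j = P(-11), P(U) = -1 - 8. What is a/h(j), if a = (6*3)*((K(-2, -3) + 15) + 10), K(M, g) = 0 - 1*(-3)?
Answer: 56/9 ≈ 6.2222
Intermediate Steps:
K(M, g) = 3 (K(M, g) = 0 + 3 = 3)
P(U) = -9
j = -9
h(L) = L**2
a = 504 (a = (6*3)*((3 + 15) + 10) = 18*(18 + 10) = 18*28 = 504)
a/h(j) = 504/((-9)**2) = 504/81 = 504*(1/81) = 56/9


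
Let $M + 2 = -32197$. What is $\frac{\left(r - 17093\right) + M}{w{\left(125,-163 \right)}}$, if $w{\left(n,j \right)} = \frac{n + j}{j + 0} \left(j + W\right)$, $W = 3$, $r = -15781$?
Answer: $\frac{10606899}{6080} \approx 1744.6$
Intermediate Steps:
$M = -32199$ ($M = -2 - 32197 = -32199$)
$w{\left(n,j \right)} = \frac{\left(3 + j\right) \left(j + n\right)}{j}$ ($w{\left(n,j \right)} = \frac{n + j}{j + 0} \left(j + 3\right) = \frac{j + n}{j} \left(3 + j\right) = \frac{\left(3 + j\right) \left(j + n\right)}{j}$)
$\frac{\left(r - 17093\right) + M}{w{\left(125,-163 \right)}} = \frac{\left(-15781 - 17093\right) - 32199}{3 - 163 + 125 + 3 \cdot 125 \frac{1}{-163}} = \frac{-32874 - 32199}{3 - 163 + 125 + 3 \cdot 125 \left(- \frac{1}{163}\right)} = - \frac{65073}{3 - 163 + 125 - \frac{375}{163}} = - \frac{65073}{- \frac{6080}{163}} = \left(-65073\right) \left(- \frac{163}{6080}\right) = \frac{10606899}{6080}$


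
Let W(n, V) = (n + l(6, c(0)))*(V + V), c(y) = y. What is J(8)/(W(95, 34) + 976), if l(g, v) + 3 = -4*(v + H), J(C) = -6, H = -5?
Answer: -1/1432 ≈ -0.00069832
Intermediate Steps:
l(g, v) = 17 - 4*v (l(g, v) = -3 - 4*(v - 5) = -3 - 4*(-5 + v) = -3 + (20 - 4*v) = 17 - 4*v)
W(n, V) = 2*V*(17 + n) (W(n, V) = (n + (17 - 4*0))*(V + V) = (n + (17 + 0))*(2*V) = (n + 17)*(2*V) = (17 + n)*(2*V) = 2*V*(17 + n))
J(8)/(W(95, 34) + 976) = -6/(2*34*(17 + 95) + 976) = -6/(2*34*112 + 976) = -6/(7616 + 976) = -6/8592 = (1/8592)*(-6) = -1/1432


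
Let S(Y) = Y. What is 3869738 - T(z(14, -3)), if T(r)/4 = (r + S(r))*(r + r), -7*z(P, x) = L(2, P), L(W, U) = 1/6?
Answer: 1706554454/441 ≈ 3.8697e+6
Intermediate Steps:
L(W, U) = ⅙
z(P, x) = -1/42 (z(P, x) = -⅐*⅙ = -1/42)
T(r) = 16*r² (T(r) = 4*((r + r)*(r + r)) = 4*((2*r)*(2*r)) = 4*(4*r²) = 16*r²)
3869738 - T(z(14, -3)) = 3869738 - 16*(-1/42)² = 3869738 - 16/1764 = 3869738 - 1*4/441 = 3869738 - 4/441 = 1706554454/441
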